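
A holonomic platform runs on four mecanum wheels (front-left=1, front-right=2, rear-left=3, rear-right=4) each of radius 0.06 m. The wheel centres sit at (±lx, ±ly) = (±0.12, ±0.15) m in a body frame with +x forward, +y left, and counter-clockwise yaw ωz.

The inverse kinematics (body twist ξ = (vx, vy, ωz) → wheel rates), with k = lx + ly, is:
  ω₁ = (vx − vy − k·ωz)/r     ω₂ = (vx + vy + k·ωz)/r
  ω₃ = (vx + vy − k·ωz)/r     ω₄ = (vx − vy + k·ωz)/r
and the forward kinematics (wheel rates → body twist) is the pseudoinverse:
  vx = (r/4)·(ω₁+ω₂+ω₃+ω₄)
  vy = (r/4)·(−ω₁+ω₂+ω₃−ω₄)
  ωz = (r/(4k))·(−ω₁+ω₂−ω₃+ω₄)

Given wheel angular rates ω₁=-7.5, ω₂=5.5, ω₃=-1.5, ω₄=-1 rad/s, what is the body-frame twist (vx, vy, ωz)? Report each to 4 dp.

(-0.0675, 0.1875, 0.7500)

k = lx + ly = 0.12 + 0.15 = 0.2700
ω₁+ω₂+ω₃+ω₄ = -4.5000  →  vx = (0.06/4)·-4.5000 = -0.0675
−ω₁+ω₂+ω₃−ω₄ = 12.5000  →  vy = (0.06/4)·12.5000 = 0.1875
−ω₁+ω₂−ω₃+ω₄ = 13.5000  →  ωz = (0.06/1.0800)·13.5000 = 0.7500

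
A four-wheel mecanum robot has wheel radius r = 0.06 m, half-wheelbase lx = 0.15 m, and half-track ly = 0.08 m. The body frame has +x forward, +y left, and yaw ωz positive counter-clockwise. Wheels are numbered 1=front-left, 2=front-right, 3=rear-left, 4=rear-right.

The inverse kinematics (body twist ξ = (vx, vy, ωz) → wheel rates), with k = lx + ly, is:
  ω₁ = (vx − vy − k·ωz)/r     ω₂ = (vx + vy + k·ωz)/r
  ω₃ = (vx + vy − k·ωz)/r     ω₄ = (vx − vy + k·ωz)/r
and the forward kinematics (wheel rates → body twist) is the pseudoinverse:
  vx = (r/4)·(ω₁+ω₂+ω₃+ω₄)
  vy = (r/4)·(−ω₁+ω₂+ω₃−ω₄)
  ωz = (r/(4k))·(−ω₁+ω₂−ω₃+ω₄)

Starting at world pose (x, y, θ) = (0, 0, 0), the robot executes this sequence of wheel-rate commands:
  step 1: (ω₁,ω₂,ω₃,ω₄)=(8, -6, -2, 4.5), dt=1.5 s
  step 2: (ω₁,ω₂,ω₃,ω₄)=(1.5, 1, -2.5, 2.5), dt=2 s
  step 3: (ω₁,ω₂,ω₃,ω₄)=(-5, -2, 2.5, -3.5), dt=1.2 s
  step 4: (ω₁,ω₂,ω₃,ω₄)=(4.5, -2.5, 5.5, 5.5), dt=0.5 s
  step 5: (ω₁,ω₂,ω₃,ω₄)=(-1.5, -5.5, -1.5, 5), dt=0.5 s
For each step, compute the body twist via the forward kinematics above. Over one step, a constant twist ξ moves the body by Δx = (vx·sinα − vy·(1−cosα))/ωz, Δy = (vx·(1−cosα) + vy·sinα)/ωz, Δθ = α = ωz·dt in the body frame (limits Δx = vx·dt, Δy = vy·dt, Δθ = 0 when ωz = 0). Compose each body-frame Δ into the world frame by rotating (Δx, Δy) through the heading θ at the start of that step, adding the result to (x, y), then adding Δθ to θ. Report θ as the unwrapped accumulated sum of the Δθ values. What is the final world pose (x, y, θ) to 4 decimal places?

step 1: ξ=(vx,vy,ωz)=(0.0675, -0.3075, -0.4891), dt=1.5 → body Δ=(-0.0693, -0.4565, -0.7337) → world pose (-0.0693, -0.4565, -0.7337)
step 2: ξ=(vx,vy,ωz)=(0.0375, -0.0825, 0.2935), dt=2.0 → body Δ=(0.1178, -0.1343, 0.5870) → world pose (-0.0718, -0.6351, -0.1467)
step 3: ξ=(vx,vy,ωz)=(-0.1200, 0.1350, -0.1957), dt=1.2 → body Δ=(-0.1238, 0.1773, -0.2348) → world pose (-0.1683, -0.4416, -0.3815)
step 4: ξ=(vx,vy,ωz)=(0.1950, -0.1050, -0.4565), dt=0.5 → body Δ=(0.0907, -0.0631, -0.2283) → world pose (-0.1076, -0.5339, -0.6098)
step 5: ξ=(vx,vy,ωz)=(-0.0525, -0.1575, 0.1630), dt=0.5 → body Δ=(-0.0230, -0.0797, 0.0815) → world pose (-0.1721, -0.5861, -0.5283)

(-0.1721, -0.5861, -0.5283)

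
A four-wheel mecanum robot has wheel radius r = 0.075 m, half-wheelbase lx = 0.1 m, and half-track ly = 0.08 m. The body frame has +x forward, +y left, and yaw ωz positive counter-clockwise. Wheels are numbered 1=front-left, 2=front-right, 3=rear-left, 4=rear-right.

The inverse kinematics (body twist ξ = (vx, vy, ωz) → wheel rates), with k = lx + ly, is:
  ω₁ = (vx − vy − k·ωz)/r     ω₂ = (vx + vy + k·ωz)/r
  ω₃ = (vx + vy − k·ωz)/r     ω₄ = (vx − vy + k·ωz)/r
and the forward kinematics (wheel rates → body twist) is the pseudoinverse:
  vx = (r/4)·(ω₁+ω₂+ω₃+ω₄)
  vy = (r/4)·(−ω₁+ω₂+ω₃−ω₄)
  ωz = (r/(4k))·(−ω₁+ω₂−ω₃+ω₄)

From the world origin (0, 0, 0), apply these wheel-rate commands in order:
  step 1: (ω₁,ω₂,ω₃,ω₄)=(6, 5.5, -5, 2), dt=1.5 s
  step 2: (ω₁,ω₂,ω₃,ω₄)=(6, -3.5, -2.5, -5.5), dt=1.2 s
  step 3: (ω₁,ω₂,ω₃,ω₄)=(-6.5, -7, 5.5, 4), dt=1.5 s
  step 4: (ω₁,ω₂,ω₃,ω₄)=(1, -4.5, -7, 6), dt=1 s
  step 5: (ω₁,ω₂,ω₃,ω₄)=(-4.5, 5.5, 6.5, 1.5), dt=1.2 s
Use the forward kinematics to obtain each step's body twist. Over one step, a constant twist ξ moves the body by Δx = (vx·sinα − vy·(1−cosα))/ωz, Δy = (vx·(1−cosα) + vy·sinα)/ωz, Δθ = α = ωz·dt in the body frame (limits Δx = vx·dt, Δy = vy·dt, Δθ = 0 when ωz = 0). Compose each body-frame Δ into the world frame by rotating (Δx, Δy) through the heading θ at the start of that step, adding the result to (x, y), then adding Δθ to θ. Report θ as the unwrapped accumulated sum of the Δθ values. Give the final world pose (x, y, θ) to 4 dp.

step 1: ξ=(vx,vy,ωz)=(0.1594, -0.1406, 0.6771), dt=1.5 → body Δ=(0.2983, -0.0652, 1.0156) → world pose (0.2983, -0.0652, 1.0156)
step 2: ξ=(vx,vy,ωz)=(-0.1031, -0.1219, -1.3021), dt=1.2 → body Δ=(-0.1720, -0.0151, -1.5625) → world pose (0.2204, -0.2193, -0.5469)
step 3: ξ=(vx,vy,ωz)=(-0.0750, 0.0187, -0.2083), dt=1.5 → body Δ=(-0.1063, 0.0451, -0.3125) → world pose (0.1530, -0.1255, -0.8594)
step 4: ξ=(vx,vy,ωz)=(-0.0844, -0.3469, 0.7813), dt=1.0 → body Δ=(0.0527, -0.3440, 0.7813) → world pose (-0.0731, -0.3900, -0.0781)
step 5: ξ=(vx,vy,ωz)=(0.1688, 0.2812, 0.5208), dt=1.2 → body Δ=(0.0875, 0.3772, 0.6250) → world pose (0.0436, -0.0208, 0.5469)

(0.0436, -0.0208, 0.5469)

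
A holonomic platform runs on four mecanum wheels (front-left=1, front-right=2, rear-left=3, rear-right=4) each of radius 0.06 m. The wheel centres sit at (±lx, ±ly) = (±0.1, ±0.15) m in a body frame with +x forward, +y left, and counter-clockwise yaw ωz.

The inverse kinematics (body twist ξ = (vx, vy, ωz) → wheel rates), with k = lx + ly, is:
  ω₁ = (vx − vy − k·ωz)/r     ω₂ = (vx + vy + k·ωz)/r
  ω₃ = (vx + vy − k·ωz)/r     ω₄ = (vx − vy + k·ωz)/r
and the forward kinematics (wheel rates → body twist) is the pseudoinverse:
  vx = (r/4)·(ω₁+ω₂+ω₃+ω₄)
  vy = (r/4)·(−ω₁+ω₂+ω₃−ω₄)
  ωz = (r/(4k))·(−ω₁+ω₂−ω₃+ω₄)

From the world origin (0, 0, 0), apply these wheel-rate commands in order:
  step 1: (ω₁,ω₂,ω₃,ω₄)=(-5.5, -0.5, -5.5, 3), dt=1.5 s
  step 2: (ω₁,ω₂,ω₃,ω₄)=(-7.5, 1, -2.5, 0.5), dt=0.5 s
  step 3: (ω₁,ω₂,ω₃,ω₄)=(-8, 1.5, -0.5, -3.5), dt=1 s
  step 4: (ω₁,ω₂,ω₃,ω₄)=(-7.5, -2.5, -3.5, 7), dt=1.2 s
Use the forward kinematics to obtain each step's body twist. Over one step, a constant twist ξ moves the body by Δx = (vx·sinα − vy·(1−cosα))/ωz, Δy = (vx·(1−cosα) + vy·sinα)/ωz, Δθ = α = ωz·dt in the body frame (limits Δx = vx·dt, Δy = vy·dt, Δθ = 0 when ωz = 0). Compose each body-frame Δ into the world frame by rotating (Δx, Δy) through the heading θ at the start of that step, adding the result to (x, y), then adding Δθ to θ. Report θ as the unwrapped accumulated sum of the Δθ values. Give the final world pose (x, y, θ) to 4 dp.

(-0.1666, -0.3962, 3.0660)

step 1: ξ=(vx,vy,ωz)=(-0.1275, -0.0525, 0.8100), dt=1.5 → body Δ=(-0.1053, -0.1633, 1.2150) → world pose (-0.1053, -0.1633, 1.2150)
step 2: ξ=(vx,vy,ωz)=(-0.1275, 0.0825, 0.6900), dt=0.5 → body Δ=(-0.0695, 0.0295, 0.3450) → world pose (-0.1572, -0.2182, 1.5600)
step 3: ξ=(vx,vy,ωz)=(-0.1575, 0.1875, 0.3900), dt=1.0 → body Δ=(-0.1896, 0.1525, 0.3900) → world pose (-0.3117, -0.4062, 1.9500)
step 4: ξ=(vx,vy,ωz)=(-0.0975, -0.0825, 0.9300), dt=1.2 → body Δ=(-0.0444, -0.1385, 1.1160) → world pose (-0.1666, -0.3962, 3.0660)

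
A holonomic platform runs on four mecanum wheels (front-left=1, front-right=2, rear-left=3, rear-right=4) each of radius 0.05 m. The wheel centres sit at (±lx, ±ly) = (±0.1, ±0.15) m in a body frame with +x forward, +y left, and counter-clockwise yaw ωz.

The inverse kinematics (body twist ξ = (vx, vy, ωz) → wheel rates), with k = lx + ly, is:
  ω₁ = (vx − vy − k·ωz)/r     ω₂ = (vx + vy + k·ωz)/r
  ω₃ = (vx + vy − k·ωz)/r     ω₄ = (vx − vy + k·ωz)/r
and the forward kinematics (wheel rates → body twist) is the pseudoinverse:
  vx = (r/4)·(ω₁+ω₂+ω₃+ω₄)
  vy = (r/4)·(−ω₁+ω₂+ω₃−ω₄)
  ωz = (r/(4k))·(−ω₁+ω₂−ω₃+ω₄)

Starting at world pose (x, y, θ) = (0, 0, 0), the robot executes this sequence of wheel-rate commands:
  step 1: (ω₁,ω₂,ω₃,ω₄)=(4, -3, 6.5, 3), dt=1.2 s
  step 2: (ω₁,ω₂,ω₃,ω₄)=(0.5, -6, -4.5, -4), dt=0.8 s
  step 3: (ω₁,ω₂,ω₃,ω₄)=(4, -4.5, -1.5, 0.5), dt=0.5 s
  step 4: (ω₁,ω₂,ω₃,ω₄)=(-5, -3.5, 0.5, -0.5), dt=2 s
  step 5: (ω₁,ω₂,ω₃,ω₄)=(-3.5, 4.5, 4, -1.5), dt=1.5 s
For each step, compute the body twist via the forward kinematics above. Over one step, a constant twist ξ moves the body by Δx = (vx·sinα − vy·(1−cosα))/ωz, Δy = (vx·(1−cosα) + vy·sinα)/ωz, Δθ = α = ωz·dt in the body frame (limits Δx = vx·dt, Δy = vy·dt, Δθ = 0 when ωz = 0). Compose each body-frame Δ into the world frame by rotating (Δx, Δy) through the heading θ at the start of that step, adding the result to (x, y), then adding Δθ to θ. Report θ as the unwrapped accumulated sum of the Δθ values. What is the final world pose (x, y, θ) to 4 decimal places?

step 1: ξ=(vx,vy,ωz)=(0.1313, -0.0438, -0.5250), dt=1.2 → body Δ=(0.1313, -0.0971, -0.6300) → world pose (0.1313, -0.0971, -0.6300)
step 2: ξ=(vx,vy,ωz)=(-0.1750, -0.0875, -0.3000), dt=0.8 → body Δ=(-0.1470, -0.0526, -0.2400) → world pose (-0.0185, -0.0530, -0.8700)
step 3: ξ=(vx,vy,ωz)=(-0.0188, -0.1313, -0.3250), dt=0.5 → body Δ=(-0.0147, -0.0646, -0.1625) → world pose (-0.0773, -0.0834, -1.0325)
step 4: ξ=(vx,vy,ωz)=(-0.1063, 0.0312, 0.0250), dt=2.0 → body Δ=(-0.2140, 0.0572, 0.0500) → world pose (-0.1379, 0.1296, -0.9825)
step 5: ξ=(vx,vy,ωz)=(0.0437, 0.1688, 0.1250), dt=1.5 → body Δ=(0.0416, 0.2578, 0.1875) → world pose (0.0996, 0.2381, -0.7950)

(0.0996, 0.2381, -0.7950)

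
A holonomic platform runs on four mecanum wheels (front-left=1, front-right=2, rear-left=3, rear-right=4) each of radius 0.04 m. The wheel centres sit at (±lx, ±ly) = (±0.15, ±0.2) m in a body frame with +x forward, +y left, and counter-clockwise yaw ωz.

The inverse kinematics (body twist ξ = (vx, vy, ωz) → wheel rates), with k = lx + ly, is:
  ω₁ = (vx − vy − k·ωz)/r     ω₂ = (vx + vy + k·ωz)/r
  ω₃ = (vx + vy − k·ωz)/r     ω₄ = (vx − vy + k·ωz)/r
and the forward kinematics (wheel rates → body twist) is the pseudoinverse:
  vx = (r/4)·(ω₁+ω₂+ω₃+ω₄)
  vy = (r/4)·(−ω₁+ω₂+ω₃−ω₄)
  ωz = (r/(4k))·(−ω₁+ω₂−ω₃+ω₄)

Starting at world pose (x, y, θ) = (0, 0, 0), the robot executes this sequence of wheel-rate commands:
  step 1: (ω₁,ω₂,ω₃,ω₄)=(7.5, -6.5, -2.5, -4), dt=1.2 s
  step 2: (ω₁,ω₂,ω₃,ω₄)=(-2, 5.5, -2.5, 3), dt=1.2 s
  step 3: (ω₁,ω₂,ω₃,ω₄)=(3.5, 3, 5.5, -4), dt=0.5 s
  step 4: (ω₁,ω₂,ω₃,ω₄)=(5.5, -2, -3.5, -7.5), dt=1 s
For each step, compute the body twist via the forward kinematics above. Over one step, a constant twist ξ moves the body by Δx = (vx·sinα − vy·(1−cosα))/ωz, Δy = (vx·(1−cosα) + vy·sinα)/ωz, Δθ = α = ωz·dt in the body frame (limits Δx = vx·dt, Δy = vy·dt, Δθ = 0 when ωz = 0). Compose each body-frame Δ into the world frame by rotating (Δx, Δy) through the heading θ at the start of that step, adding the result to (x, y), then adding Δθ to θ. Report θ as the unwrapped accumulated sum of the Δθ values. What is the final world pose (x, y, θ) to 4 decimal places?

step 1: ξ=(vx,vy,ωz)=(-0.0550, -0.1250, -0.4429), dt=1.2 → body Δ=(-0.1019, -0.1259, -0.5314) → world pose (-0.1019, -0.1259, -0.5314)
step 2: ξ=(vx,vy,ωz)=(0.0400, 0.0200, 0.3714), dt=1.2 → body Δ=(0.0412, 0.0337, 0.4457) → world pose (-0.0493, -0.1177, -0.0857)
step 3: ξ=(vx,vy,ωz)=(0.0800, 0.0900, -0.2857), dt=0.5 → body Δ=(0.0431, 0.0420, -0.1429) → world pose (-0.0028, -0.0795, -0.2286)
step 4: ξ=(vx,vy,ωz)=(-0.0750, -0.0350, -0.3286), dt=1.0 → body Δ=(-0.0794, -0.0222, -0.3286) → world pose (-0.0851, -0.0831, -0.5571)

(-0.0851, -0.0831, -0.5571)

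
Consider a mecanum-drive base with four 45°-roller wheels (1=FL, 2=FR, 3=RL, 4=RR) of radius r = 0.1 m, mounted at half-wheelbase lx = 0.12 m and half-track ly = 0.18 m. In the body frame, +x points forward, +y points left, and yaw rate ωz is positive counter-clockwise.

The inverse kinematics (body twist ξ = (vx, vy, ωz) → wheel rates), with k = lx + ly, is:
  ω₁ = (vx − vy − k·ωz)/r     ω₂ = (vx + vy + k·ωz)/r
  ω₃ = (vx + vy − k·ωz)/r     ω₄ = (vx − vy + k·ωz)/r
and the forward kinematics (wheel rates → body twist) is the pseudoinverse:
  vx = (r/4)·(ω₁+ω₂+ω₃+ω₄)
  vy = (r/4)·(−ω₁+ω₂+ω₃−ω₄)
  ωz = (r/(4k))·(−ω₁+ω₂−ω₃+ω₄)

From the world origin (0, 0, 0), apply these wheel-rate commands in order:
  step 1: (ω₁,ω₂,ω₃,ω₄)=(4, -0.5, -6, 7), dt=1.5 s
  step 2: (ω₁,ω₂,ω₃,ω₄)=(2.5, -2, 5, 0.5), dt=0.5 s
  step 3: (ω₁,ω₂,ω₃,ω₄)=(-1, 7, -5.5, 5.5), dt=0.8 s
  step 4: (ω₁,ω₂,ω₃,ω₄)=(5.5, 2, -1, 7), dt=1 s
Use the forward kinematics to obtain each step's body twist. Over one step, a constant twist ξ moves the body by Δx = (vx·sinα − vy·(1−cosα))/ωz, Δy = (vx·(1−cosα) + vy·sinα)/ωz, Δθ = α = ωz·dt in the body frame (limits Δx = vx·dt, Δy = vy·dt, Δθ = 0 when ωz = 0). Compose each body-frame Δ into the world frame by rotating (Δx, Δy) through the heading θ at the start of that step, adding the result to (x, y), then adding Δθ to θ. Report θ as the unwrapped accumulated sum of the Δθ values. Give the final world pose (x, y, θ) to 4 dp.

(0.6448, 0.1307, 2.3292)

step 1: ξ=(vx,vy,ωz)=(0.1125, -0.4375, 0.7083), dt=1.5 → body Δ=(0.4558, -0.4580, 1.0625) → world pose (0.4558, -0.4580, 1.0625)
step 2: ξ=(vx,vy,ωz)=(0.1500, 0.0000, -0.7500), dt=0.5 → body Δ=(0.0733, -0.0139, -0.3750) → world pose (0.5036, -0.4008, 0.6875)
step 3: ξ=(vx,vy,ωz)=(0.1500, -0.0750, 1.5833), dt=0.8 → body Δ=(0.1236, 0.0212, 1.2667) → world pose (0.5856, -0.3060, 1.9542)
step 4: ξ=(vx,vy,ωz)=(0.3375, -0.2875, 0.3750), dt=1.0 → body Δ=(0.3829, -0.2183, 0.3750) → world pose (0.6448, 0.1307, 2.3292)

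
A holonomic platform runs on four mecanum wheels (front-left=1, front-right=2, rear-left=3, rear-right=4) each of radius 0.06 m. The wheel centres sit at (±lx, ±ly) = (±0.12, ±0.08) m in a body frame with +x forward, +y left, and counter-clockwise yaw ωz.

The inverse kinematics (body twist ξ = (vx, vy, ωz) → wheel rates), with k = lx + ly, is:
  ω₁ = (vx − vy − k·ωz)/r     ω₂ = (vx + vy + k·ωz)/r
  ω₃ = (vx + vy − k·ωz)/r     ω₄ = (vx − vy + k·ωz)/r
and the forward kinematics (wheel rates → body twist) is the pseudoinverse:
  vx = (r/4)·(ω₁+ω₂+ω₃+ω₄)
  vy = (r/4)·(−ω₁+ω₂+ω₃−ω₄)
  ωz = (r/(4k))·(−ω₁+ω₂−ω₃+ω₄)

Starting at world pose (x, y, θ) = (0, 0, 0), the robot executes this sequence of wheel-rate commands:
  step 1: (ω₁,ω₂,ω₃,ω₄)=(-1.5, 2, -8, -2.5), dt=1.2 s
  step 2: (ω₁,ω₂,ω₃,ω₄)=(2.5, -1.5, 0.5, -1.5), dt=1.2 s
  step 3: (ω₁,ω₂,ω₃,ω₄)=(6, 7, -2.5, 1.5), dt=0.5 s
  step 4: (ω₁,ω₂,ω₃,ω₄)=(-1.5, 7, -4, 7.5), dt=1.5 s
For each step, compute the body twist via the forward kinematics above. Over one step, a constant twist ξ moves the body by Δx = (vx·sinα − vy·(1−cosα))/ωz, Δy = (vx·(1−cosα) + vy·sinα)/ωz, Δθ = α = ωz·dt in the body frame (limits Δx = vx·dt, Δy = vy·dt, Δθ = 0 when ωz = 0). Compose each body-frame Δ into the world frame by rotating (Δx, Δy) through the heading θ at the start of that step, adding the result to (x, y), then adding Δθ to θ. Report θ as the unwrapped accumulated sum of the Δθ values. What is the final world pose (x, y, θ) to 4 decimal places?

step 1: ξ=(vx,vy,ωz)=(-0.1500, -0.0300, 0.6750), dt=1.2 → body Δ=(-0.1472, -0.1012, 0.8100) → world pose (-0.1472, -0.1012, 0.8100)
step 2: ξ=(vx,vy,ωz)=(0.0000, -0.0300, -0.4500), dt=1.2 → body Δ=(-0.0095, -0.0343, -0.5400) → world pose (-0.1289, -0.1317, 0.2700)
step 3: ξ=(vx,vy,ωz)=(0.1800, -0.0450, 0.3750), dt=0.5 → body Δ=(0.0916, -0.0140, 0.1875) → world pose (-0.0369, -0.1207, 0.4575)
step 4: ξ=(vx,vy,ωz)=(0.1350, -0.0450, 1.5000), dt=1.5 → body Δ=(0.1189, 0.1232, 2.2500) → world pose (0.0153, 0.0423, 2.7075)

(0.0153, 0.0423, 2.7075)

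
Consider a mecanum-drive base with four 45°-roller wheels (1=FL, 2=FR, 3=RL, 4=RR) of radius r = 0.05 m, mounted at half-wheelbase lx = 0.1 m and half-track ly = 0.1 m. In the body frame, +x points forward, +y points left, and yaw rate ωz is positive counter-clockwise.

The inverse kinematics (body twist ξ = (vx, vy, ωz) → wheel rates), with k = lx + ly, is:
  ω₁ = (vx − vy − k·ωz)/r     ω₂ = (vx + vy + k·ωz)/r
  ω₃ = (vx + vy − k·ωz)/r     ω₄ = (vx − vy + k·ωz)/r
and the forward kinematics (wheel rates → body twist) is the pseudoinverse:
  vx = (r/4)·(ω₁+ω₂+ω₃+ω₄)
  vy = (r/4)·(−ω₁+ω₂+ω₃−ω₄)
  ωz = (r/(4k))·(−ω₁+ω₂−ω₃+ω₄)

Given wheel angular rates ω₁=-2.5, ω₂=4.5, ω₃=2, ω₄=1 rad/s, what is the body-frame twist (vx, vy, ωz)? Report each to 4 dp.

(0.0625, 0.1000, 0.3750)

k = lx + ly = 0.1 + 0.1 = 0.2000
ω₁+ω₂+ω₃+ω₄ = 5.0000  →  vx = (0.05/4)·5.0000 = 0.0625
−ω₁+ω₂+ω₃−ω₄ = 8.0000  →  vy = (0.05/4)·8.0000 = 0.1000
−ω₁+ω₂−ω₃+ω₄ = 6.0000  →  ωz = (0.05/0.8000)·6.0000 = 0.3750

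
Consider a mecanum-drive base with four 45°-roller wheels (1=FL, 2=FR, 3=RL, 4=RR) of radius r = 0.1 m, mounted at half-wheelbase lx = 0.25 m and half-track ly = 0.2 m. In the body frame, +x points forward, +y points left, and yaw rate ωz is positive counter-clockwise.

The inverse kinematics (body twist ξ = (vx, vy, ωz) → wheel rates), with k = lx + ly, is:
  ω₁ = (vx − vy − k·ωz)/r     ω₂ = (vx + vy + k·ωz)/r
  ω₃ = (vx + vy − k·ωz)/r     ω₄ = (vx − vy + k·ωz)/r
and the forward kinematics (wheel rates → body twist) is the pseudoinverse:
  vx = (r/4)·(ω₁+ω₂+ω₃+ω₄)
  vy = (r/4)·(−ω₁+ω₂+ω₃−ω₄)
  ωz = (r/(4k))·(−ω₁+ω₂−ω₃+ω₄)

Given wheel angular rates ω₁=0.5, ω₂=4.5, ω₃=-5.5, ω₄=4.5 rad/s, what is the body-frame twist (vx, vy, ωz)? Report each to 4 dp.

k = lx + ly = 0.25 + 0.2 = 0.4500
ω₁+ω₂+ω₃+ω₄ = 4.0000  →  vx = (0.1/4)·4.0000 = 0.1000
−ω₁+ω₂+ω₃−ω₄ = -6.0000  →  vy = (0.1/4)·-6.0000 = -0.1500
−ω₁+ω₂−ω₃+ω₄ = 14.0000  →  ωz = (0.1/1.8000)·14.0000 = 0.7778

(0.1000, -0.1500, 0.7778)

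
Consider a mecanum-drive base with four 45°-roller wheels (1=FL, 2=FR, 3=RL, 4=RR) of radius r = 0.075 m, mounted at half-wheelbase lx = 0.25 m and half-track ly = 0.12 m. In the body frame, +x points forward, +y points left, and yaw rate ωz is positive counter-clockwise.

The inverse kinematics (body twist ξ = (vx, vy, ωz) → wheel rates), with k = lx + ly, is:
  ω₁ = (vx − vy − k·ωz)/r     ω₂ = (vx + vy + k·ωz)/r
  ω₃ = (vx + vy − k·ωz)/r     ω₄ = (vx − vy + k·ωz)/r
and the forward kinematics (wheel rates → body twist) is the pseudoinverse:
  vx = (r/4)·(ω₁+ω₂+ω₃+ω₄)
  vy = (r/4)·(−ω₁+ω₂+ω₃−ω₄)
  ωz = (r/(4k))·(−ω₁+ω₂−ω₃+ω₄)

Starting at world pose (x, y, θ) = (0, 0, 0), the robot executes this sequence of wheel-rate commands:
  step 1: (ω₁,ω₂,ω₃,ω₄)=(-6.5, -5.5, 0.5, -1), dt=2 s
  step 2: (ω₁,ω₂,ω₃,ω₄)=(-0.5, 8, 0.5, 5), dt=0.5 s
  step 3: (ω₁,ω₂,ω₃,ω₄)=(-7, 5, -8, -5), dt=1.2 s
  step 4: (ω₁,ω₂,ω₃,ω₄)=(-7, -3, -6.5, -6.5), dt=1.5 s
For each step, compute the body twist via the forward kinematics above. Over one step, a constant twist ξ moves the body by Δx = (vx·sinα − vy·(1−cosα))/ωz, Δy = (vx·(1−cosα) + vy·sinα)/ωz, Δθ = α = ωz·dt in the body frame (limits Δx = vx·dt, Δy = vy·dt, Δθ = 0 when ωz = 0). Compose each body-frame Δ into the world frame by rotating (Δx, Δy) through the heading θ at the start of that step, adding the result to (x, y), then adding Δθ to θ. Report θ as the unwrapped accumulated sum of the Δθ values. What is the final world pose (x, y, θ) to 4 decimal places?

step 1: ξ=(vx,vy,ωz)=(-0.2344, 0.0469, -0.0253), dt=2.0 → body Δ=(-0.4662, 0.1056, -0.0507) → world pose (-0.4662, 0.1056, -0.0507)
step 2: ξ=(vx,vy,ωz)=(0.2437, 0.0750, 0.6588), dt=0.5 → body Δ=(0.1136, 0.0567, 0.3294) → world pose (-0.3499, 0.1565, 0.2787)
step 3: ξ=(vx,vy,ωz)=(-0.2812, 0.1688, 0.7601), dt=1.2 → body Δ=(-0.3787, 0.0320, 0.9122) → world pose (-0.7228, 0.0831, 1.1909)
step 4: ξ=(vx,vy,ωz)=(-0.4313, 0.0750, 0.2027), dt=1.5 → body Δ=(-0.6539, 0.0132, 0.3041) → world pose (-0.9776, -0.5193, 1.4949)

(-0.9776, -0.5193, 1.4949)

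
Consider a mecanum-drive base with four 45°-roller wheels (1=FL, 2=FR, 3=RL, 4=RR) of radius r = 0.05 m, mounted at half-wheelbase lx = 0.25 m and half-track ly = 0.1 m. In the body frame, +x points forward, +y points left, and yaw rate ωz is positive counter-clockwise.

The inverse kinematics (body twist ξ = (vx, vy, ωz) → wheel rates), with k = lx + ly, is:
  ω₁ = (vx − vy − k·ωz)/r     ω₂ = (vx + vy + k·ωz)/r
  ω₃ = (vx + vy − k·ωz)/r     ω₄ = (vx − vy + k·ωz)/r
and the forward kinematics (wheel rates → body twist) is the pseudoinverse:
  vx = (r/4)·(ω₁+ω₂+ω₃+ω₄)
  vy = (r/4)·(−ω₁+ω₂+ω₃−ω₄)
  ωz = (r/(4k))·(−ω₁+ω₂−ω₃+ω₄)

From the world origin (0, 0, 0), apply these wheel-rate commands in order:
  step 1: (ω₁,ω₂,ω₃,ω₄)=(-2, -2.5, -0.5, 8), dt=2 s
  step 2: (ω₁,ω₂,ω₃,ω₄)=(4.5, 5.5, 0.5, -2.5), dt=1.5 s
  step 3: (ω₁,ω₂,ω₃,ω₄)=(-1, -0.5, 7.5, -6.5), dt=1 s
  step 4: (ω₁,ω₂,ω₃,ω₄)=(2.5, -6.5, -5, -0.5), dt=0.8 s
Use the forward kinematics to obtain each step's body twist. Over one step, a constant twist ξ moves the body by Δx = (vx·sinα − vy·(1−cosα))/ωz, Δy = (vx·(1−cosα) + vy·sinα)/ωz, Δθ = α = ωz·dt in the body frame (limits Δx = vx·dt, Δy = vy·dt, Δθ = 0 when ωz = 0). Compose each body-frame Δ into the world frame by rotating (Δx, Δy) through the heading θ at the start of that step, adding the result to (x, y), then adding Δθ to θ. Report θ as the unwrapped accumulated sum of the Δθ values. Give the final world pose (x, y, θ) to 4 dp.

step 1: ξ=(vx,vy,ωz)=(0.0375, -0.1125, 0.2857), dt=2.0 → body Δ=(0.1335, -0.1921, 0.5714) → world pose (0.1335, -0.1921, 0.5714)
step 2: ξ=(vx,vy,ωz)=(0.1000, 0.0500, -0.0714), dt=1.5 → body Δ=(0.1537, 0.0668, -0.1071) → world pose (0.2267, -0.0527, 0.4643)
step 3: ξ=(vx,vy,ωz)=(-0.0063, 0.1812, -0.4821), dt=1.0 → body Δ=(0.0368, 0.1758, -0.4821) → world pose (0.1809, 0.1209, -0.0179)
step 4: ξ=(vx,vy,ωz)=(-0.1188, -0.1688, -0.1607), dt=0.8 → body Δ=(-0.1034, -0.1285, -0.1286) → world pose (0.0752, -0.0057, -0.1464)

(0.0752, -0.0057, -0.1464)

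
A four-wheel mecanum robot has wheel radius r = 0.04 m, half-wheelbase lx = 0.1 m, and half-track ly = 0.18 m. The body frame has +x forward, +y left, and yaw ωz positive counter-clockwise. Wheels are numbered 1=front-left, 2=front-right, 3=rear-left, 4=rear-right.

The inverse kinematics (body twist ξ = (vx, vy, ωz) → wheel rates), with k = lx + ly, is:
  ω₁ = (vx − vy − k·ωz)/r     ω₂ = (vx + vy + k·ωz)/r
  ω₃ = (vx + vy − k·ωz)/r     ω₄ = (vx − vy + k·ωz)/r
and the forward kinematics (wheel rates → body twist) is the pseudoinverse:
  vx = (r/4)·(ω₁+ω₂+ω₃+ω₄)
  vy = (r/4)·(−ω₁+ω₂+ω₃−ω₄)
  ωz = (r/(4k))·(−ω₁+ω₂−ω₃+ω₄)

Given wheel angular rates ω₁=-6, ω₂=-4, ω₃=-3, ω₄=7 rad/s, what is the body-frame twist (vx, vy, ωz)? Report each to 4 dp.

(-0.0600, -0.0800, 0.4286)

k = lx + ly = 0.1 + 0.18 = 0.2800
ω₁+ω₂+ω₃+ω₄ = -6.0000  →  vx = (0.04/4)·-6.0000 = -0.0600
−ω₁+ω₂+ω₃−ω₄ = -8.0000  →  vy = (0.04/4)·-8.0000 = -0.0800
−ω₁+ω₂−ω₃+ω₄ = 12.0000  →  ωz = (0.04/1.1200)·12.0000 = 0.4286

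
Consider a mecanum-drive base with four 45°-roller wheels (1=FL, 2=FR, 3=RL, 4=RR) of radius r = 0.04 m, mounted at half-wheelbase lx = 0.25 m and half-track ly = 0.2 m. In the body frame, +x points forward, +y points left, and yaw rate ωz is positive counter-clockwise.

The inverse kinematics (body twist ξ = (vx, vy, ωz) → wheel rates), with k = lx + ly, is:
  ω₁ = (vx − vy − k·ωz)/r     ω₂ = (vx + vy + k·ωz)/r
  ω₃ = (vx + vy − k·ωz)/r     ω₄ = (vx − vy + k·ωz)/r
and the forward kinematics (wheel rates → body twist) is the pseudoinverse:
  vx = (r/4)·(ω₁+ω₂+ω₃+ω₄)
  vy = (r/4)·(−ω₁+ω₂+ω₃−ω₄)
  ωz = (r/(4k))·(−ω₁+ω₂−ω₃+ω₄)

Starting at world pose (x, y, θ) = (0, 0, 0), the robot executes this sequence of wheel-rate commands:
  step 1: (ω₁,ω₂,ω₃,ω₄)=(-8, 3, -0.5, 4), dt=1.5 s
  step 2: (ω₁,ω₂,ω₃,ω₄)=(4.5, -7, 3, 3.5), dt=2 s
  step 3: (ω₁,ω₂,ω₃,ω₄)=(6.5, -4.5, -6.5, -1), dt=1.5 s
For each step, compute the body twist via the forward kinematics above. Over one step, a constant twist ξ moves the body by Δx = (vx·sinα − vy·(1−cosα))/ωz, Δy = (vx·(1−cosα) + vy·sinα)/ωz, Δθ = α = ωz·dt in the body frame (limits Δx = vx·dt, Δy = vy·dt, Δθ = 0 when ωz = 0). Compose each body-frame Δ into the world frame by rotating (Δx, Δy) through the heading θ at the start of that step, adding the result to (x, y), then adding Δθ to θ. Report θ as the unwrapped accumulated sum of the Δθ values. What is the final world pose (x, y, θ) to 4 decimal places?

step 1: ξ=(vx,vy,ωz)=(-0.0150, 0.0650, 0.3444), dt=1.5 → body Δ=(-0.0461, 0.0875, 0.5167) → world pose (-0.0461, 0.0875, 0.5167)
step 2: ξ=(vx,vy,ωz)=(0.0400, -0.1200, -0.2444), dt=2.0 → body Δ=(0.0193, -0.2497, -0.4889) → world pose (0.0940, -0.1200, 0.0278)
step 3: ξ=(vx,vy,ωz)=(-0.0550, -0.1650, -0.1222), dt=1.5 → body Δ=(-0.1047, -0.2386, -0.1833) → world pose (-0.0040, -0.3614, -0.1556)

(-0.0040, -0.3614, -0.1556)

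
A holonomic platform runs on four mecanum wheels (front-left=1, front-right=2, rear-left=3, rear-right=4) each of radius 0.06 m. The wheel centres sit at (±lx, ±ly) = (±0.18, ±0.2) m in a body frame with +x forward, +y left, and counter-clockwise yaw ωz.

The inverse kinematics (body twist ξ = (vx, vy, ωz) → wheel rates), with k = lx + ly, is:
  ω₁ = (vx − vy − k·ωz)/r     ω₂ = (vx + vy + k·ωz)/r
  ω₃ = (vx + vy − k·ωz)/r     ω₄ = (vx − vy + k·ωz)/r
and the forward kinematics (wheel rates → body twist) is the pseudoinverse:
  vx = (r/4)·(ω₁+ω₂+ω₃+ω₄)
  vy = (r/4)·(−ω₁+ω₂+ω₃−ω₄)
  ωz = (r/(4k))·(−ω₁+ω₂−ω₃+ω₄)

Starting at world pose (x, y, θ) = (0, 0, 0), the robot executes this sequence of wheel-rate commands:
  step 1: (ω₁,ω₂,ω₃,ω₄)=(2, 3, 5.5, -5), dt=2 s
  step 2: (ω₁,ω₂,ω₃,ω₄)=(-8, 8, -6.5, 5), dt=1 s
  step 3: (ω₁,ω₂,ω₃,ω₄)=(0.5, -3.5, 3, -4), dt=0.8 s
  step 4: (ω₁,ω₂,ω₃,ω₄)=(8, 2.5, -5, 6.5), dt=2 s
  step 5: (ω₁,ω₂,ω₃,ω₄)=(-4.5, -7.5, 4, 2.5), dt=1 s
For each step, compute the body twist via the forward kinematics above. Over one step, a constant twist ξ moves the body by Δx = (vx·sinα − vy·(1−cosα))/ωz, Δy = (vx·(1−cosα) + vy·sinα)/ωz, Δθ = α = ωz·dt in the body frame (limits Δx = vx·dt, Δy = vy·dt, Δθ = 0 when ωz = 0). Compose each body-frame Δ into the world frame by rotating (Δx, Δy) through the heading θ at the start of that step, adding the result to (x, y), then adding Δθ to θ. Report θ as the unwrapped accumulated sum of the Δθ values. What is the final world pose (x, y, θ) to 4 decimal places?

(0.6046, -0.1144, 0.2842)

step 1: ξ=(vx,vy,ωz)=(0.0825, 0.1725, -0.3750), dt=2.0 → body Δ=(0.2734, 0.2545, -0.7500) → world pose (0.2734, 0.2545, -0.7500)
step 2: ξ=(vx,vy,ωz)=(-0.0225, 0.0675, 1.0855), dt=1.0 → body Δ=(-0.0515, 0.0439, 1.0855) → world pose (0.2656, 0.3218, 0.3355)
step 3: ξ=(vx,vy,ωz)=(-0.0600, 0.0450, -0.4342), dt=0.8 → body Δ=(-0.0409, 0.0435, -0.3474) → world pose (0.2127, 0.3494, -0.0118)
step 4: ξ=(vx,vy,ωz)=(0.1800, -0.2550, 0.2368), dt=2.0 → body Δ=(0.4652, -0.4075, 0.4737) → world pose (0.6731, -0.0635, 0.4618)
step 5: ξ=(vx,vy,ωz)=(-0.0825, -0.0225, -0.1776), dt=1.0 → body Δ=(-0.0841, -0.0151, -0.1776) → world pose (0.6046, -0.1144, 0.2842)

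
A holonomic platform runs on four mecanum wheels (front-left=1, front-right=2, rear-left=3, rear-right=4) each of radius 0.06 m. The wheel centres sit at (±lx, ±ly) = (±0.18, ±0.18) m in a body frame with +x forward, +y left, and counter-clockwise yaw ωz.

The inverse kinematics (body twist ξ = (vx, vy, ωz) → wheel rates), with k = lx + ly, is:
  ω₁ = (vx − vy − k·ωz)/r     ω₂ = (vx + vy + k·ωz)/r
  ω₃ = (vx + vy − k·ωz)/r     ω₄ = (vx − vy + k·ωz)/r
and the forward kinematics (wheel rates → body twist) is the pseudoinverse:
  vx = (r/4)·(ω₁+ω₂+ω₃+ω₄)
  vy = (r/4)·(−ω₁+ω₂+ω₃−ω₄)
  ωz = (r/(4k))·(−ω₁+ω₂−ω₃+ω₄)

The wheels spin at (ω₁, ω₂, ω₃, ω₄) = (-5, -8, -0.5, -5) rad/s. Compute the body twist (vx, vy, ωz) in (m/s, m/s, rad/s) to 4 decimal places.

(-0.2775, 0.0225, -0.3125)

k = lx + ly = 0.18 + 0.18 = 0.3600
ω₁+ω₂+ω₃+ω₄ = -18.5000  →  vx = (0.06/4)·-18.5000 = -0.2775
−ω₁+ω₂+ω₃−ω₄ = 1.5000  →  vy = (0.06/4)·1.5000 = 0.0225
−ω₁+ω₂−ω₃+ω₄ = -7.5000  →  ωz = (0.06/1.4400)·-7.5000 = -0.3125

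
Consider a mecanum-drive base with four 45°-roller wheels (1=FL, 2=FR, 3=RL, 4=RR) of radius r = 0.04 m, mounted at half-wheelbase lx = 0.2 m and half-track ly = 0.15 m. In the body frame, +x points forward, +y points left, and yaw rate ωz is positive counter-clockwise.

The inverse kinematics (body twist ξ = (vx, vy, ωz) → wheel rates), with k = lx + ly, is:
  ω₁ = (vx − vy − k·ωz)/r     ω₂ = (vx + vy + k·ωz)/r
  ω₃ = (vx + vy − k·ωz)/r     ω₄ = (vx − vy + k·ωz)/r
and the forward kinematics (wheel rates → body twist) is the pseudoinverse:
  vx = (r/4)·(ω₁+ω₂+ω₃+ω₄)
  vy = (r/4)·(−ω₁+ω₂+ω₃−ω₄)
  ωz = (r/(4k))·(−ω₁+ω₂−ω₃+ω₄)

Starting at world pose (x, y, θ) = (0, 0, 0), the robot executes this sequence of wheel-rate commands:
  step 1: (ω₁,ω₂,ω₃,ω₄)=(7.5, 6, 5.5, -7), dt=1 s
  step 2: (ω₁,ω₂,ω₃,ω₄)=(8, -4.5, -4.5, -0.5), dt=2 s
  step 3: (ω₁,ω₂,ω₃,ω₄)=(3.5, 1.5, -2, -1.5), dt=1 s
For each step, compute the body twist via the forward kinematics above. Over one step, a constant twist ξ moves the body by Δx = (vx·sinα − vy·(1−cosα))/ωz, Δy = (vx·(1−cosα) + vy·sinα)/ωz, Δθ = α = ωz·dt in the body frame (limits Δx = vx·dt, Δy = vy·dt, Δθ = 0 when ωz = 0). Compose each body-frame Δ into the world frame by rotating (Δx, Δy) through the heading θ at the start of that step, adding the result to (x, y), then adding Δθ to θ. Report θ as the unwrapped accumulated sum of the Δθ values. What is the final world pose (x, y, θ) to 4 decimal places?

(-0.0916, -0.1875, -0.9286)

step 1: ξ=(vx,vy,ωz)=(0.1200, 0.1100, -0.4000), dt=1.0 → body Δ=(0.1385, 0.0834, -0.4000) → world pose (0.1385, 0.0834, -0.4000)
step 2: ξ=(vx,vy,ωz)=(-0.0150, -0.1650, -0.2429), dt=2.0 → body Δ=(-0.1074, -0.3100, -0.4857) → world pose (-0.0811, -0.1603, -0.8857)
step 3: ξ=(vx,vy,ωz)=(0.0150, -0.0250, -0.0429), dt=1.0 → body Δ=(0.0145, -0.0253, -0.0429) → world pose (-0.0916, -0.1875, -0.9286)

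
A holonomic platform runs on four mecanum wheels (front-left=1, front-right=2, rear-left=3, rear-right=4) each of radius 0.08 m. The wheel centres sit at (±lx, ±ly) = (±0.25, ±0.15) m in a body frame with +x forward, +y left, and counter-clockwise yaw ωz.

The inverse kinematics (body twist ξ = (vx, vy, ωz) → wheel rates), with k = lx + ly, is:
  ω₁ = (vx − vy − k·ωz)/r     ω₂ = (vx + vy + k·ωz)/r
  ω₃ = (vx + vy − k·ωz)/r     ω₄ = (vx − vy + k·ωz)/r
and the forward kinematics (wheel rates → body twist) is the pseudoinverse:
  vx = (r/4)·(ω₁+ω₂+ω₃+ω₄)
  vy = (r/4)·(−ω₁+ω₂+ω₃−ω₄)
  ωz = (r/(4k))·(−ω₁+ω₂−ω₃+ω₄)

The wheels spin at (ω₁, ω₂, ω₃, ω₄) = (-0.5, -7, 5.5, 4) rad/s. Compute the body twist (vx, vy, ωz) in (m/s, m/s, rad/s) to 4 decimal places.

k = lx + ly = 0.25 + 0.15 = 0.4000
ω₁+ω₂+ω₃+ω₄ = 2.0000  →  vx = (0.08/4)·2.0000 = 0.0400
−ω₁+ω₂+ω₃−ω₄ = -5.0000  →  vy = (0.08/4)·-5.0000 = -0.1000
−ω₁+ω₂−ω₃+ω₄ = -8.0000  →  ωz = (0.08/1.6000)·-8.0000 = -0.4000

(0.0400, -0.1000, -0.4000)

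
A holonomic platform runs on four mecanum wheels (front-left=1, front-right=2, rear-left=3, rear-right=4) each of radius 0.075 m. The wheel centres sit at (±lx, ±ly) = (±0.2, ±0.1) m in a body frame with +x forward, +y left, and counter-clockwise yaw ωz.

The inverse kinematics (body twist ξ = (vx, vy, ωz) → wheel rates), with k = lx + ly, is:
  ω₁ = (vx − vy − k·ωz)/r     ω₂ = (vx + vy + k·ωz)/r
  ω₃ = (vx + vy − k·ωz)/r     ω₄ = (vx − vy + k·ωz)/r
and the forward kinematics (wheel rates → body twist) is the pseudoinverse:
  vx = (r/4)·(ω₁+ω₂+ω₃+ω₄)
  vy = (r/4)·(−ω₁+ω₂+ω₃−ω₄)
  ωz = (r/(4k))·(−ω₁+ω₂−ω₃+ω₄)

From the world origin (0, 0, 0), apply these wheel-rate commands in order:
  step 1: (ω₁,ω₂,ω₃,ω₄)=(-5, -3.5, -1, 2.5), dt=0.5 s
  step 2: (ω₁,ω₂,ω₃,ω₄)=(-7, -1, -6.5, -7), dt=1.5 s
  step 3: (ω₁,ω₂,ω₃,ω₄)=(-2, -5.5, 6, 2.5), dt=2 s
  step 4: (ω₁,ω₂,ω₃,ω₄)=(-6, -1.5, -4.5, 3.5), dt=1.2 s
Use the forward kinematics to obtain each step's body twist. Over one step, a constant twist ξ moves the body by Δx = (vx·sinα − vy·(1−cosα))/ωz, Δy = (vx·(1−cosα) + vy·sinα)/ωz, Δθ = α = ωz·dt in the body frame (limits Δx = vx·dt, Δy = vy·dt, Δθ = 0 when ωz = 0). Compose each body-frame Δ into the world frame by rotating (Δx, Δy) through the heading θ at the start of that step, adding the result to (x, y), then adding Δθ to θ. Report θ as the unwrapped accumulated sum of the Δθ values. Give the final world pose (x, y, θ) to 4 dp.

step 1: ξ=(vx,vy,ωz)=(-0.1313, -0.0375, 0.3125), dt=0.5 → body Δ=(-0.0639, -0.0238, 0.1562) → world pose (-0.0639, -0.0238, 0.1562)
step 2: ξ=(vx,vy,ωz)=(-0.4031, 0.1219, 0.3437), dt=1.5 → body Δ=(-0.6243, 0.0223, 0.5156) → world pose (-0.6841, -0.0989, 0.6719)
step 3: ξ=(vx,vy,ωz)=(0.0187, 0.0000, -0.4375), dt=2.0 → body Δ=(0.0329, -0.0154, -0.8750) → world pose (-0.6488, -0.0904, -0.2031)
step 4: ξ=(vx,vy,ωz)=(-0.1594, -0.0656, 0.7812), dt=1.2 → body Δ=(-0.1302, -0.1510, 0.9375) → world pose (-0.8067, -0.2121, 0.7344)

(-0.8067, -0.2121, 0.7344)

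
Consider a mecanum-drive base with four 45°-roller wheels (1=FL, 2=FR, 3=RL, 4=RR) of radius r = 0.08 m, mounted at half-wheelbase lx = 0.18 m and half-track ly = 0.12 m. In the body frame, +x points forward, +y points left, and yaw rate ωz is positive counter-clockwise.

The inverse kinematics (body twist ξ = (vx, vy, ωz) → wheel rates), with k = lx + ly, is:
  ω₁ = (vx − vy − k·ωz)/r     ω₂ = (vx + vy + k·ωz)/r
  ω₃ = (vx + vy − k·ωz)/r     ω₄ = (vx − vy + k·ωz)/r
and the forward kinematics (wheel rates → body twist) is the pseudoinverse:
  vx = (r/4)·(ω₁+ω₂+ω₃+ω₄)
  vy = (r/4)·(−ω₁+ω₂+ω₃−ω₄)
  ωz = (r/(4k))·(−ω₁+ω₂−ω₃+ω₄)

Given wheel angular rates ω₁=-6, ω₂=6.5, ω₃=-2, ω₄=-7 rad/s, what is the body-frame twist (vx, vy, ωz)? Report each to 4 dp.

k = lx + ly = 0.18 + 0.12 = 0.3000
ω₁+ω₂+ω₃+ω₄ = -8.5000  →  vx = (0.08/4)·-8.5000 = -0.1700
−ω₁+ω₂+ω₃−ω₄ = 17.5000  →  vy = (0.08/4)·17.5000 = 0.3500
−ω₁+ω₂−ω₃+ω₄ = 7.5000  →  ωz = (0.08/1.2000)·7.5000 = 0.5000

(-0.1700, 0.3500, 0.5000)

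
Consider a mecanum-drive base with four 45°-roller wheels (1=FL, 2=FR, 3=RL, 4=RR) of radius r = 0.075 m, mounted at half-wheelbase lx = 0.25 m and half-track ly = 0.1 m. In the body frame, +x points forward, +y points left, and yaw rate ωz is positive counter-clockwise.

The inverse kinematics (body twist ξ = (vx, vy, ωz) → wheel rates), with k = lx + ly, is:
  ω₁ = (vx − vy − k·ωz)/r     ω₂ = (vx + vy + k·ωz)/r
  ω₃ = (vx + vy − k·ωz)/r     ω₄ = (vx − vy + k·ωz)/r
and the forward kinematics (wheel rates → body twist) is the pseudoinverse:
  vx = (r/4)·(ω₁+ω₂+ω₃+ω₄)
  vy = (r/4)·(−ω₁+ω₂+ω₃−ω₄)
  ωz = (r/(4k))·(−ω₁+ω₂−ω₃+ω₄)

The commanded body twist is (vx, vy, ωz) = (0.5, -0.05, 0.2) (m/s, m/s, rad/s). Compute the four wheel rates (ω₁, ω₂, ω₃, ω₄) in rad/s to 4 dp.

(6.4000, 6.9333, 5.0667, 8.2667)

k = lx + ly = 0.25 + 0.1 = 0.3500;  k·ωz = 0.3500·0.2 = 0.0700
ω₁ (FL) = (vx − vy − k·ωz)/r = 0.4800/0.075 = 6.4000
ω₂ (FR) = (vx + vy + k·ωz)/r = 0.5200/0.075 = 6.9333
ω₃ (RL) = (vx + vy − k·ωz)/r = 0.3800/0.075 = 5.0667
ω₄ (RR) = (vx − vy + k·ωz)/r = 0.6200/0.075 = 8.2667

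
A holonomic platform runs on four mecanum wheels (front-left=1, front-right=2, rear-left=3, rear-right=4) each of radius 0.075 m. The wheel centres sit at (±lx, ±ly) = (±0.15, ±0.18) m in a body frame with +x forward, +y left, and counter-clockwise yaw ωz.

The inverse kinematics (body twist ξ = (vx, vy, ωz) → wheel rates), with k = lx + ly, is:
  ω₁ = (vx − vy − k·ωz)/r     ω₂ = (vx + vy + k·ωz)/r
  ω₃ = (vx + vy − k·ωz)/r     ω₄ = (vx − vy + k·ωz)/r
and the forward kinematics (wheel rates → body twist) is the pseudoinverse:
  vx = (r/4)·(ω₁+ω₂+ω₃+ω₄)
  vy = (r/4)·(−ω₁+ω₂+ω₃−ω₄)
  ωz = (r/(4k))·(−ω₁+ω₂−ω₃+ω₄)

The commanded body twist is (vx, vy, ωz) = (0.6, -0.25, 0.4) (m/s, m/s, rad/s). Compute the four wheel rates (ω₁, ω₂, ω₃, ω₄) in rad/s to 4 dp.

(9.5733, 6.4267, 2.9067, 13.0933)

k = lx + ly = 0.15 + 0.18 = 0.3300;  k·ωz = 0.3300·0.4 = 0.1320
ω₁ (FL) = (vx − vy − k·ωz)/r = 0.7180/0.075 = 9.5733
ω₂ (FR) = (vx + vy + k·ωz)/r = 0.4820/0.075 = 6.4267
ω₃ (RL) = (vx + vy − k·ωz)/r = 0.2180/0.075 = 2.9067
ω₄ (RR) = (vx − vy + k·ωz)/r = 0.9820/0.075 = 13.0933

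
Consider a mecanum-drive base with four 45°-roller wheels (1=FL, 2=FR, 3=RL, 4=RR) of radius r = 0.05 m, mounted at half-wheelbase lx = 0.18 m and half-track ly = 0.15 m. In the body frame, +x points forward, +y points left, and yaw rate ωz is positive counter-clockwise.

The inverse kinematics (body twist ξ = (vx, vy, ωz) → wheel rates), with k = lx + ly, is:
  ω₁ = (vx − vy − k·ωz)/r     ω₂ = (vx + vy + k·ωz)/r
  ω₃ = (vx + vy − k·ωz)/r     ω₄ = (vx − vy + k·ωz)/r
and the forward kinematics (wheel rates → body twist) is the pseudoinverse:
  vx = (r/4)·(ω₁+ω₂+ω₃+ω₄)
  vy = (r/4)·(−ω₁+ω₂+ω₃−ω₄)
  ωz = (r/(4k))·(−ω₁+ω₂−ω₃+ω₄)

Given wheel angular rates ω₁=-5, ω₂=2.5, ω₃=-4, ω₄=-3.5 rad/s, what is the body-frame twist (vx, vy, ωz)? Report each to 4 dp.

(-0.1250, 0.0875, 0.3030)

k = lx + ly = 0.18 + 0.15 = 0.3300
ω₁+ω₂+ω₃+ω₄ = -10.0000  →  vx = (0.05/4)·-10.0000 = -0.1250
−ω₁+ω₂+ω₃−ω₄ = 7.0000  →  vy = (0.05/4)·7.0000 = 0.0875
−ω₁+ω₂−ω₃+ω₄ = 8.0000  →  ωz = (0.05/1.3200)·8.0000 = 0.3030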